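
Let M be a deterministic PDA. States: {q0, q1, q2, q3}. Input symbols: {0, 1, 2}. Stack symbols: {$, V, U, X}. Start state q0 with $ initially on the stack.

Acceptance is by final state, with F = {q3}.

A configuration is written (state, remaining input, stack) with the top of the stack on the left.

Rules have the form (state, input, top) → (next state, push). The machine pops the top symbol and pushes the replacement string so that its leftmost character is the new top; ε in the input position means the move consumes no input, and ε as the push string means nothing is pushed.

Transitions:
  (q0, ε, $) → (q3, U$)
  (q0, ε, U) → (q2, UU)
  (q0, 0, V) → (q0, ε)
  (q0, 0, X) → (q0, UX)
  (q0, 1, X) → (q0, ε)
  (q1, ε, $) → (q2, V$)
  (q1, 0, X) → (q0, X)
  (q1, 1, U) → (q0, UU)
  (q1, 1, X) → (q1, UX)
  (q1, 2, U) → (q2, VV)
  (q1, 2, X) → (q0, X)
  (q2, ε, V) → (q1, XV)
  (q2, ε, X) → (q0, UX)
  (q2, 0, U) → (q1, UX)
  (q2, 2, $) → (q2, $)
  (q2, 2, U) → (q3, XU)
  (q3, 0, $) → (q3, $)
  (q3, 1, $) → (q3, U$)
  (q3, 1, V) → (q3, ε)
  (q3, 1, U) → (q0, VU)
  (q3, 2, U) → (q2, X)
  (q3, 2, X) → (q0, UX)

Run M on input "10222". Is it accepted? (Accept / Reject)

Accept

(q0, 10222, $)
  ε-move, top $: go to q3, push U$ → (q3, 10222, U$)
  read 1, top U: go to q0, push VU → (q0, 0222, VU$)
  read 0, top V: go to q0, push ε → (q0, 222, U$)
  ε-move, top U: go to q2, push UU → (q2, 222, UU$)
  read 2, top U: go to q3, push XU → (q3, 22, XUU$)
  read 2, top X: go to q0, push UX → (q0, 2, UXUU$)
  ε-move, top U: go to q2, push UU → (q2, 2, UUXUU$)
  read 2, top U: go to q3, push XU → (q3, ε, XUUXUU$)
All input consumed; state q3 ∈ F.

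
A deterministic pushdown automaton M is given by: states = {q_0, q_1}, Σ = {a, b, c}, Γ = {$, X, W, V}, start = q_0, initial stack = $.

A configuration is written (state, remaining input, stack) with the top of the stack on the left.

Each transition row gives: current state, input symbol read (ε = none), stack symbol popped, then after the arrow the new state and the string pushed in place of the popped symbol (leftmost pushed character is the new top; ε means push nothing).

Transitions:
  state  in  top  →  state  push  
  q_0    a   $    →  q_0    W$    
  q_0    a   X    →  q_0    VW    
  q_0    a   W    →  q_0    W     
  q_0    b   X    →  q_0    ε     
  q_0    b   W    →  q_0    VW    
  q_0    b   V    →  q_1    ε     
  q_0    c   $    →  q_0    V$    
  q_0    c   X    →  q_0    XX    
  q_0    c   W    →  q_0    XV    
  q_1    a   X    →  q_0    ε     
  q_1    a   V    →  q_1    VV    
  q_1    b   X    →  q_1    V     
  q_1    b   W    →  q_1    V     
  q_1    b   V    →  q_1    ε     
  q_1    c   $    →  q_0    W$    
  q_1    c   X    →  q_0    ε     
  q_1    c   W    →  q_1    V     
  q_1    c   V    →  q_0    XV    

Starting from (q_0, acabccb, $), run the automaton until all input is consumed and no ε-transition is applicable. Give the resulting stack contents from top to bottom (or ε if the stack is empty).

(q_0, acabccb, $)
  read a, top $: go to q_0, push W$ → (q_0, cabccb, W$)
  read c, top W: go to q_0, push XV → (q_0, abccb, XV$)
  read a, top X: go to q_0, push VW → (q_0, bccb, VWV$)
  read b, top V: go to q_1, push ε → (q_1, ccb, WV$)
  read c, top W: go to q_1, push V → (q_1, cb, VV$)
  read c, top V: go to q_0, push XV → (q_0, b, XVV$)
  read b, top X: go to q_0, push ε → (q_0, ε, VV$)
All input consumed in state q_0 with stack VV$.

VV$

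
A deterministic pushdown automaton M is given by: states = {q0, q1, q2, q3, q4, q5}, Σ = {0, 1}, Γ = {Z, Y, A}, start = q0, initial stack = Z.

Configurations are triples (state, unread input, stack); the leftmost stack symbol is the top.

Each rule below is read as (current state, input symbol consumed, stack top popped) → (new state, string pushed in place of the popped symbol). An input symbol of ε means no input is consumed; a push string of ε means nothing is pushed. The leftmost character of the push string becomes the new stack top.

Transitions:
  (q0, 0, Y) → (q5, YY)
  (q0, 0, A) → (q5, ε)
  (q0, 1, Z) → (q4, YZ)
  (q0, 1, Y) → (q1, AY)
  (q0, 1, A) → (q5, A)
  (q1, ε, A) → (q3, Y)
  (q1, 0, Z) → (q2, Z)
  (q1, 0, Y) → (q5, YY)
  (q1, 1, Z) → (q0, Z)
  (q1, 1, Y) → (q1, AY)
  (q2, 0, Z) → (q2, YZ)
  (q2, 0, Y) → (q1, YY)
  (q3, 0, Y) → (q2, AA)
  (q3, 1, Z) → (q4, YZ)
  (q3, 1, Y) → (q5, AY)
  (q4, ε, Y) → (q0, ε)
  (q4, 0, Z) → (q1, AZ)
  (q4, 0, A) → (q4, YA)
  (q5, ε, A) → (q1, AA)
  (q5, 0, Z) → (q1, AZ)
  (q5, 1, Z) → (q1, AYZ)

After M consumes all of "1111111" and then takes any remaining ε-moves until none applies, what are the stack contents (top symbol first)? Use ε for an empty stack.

(q0, 1111111, Z)
  read 1, top Z: go to q4, push YZ → (q4, 111111, YZ)
  ε-move, top Y: go to q0, push ε → (q0, 111111, Z)
  read 1, top Z: go to q4, push YZ → (q4, 11111, YZ)
  ε-move, top Y: go to q0, push ε → (q0, 11111, Z)
  read 1, top Z: go to q4, push YZ → (q4, 1111, YZ)
  ε-move, top Y: go to q0, push ε → (q0, 1111, Z)
  read 1, top Z: go to q4, push YZ → (q4, 111, YZ)
  ε-move, top Y: go to q0, push ε → (q0, 111, Z)
  read 1, top Z: go to q4, push YZ → (q4, 11, YZ)
  ε-move, top Y: go to q0, push ε → (q0, 11, Z)
  read 1, top Z: go to q4, push YZ → (q4, 1, YZ)
  ε-move, top Y: go to q0, push ε → (q0, 1, Z)
  read 1, top Z: go to q4, push YZ → (q4, ε, YZ)
  ε-move, top Y: go to q0, push ε → (q0, ε, Z)
All input consumed in state q0 with stack Z.

Z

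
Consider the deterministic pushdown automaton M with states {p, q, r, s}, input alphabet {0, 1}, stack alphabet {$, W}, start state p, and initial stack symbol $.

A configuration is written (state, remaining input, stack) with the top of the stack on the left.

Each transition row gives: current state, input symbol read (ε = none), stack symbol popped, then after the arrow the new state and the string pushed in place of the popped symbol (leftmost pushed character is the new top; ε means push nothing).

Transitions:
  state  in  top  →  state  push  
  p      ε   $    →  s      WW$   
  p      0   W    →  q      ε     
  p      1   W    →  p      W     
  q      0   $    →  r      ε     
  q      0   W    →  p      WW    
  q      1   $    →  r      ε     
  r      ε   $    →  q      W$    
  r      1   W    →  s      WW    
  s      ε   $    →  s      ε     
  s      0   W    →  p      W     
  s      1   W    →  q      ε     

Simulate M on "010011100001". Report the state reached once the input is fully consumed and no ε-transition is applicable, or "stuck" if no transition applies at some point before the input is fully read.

p

(p, 010011100001, $)
  ε-move, top $: go to s, push WW$ → (s, 010011100001, WW$)
  read 0, top W: go to p, push W → (p, 10011100001, WW$)
  read 1, top W: go to p, push W → (p, 0011100001, WW$)
  read 0, top W: go to q, push ε → (q, 011100001, W$)
  read 0, top W: go to p, push WW → (p, 11100001, WW$)
  read 1, top W: go to p, push W → (p, 1100001, WW$)
  read 1, top W: go to p, push W → (p, 100001, WW$)
  read 1, top W: go to p, push W → (p, 00001, WW$)
  read 0, top W: go to q, push ε → (q, 0001, W$)
  read 0, top W: go to p, push WW → (p, 001, WW$)
  read 0, top W: go to q, push ε → (q, 01, W$)
  read 0, top W: go to p, push WW → (p, 1, WW$)
  read 1, top W: go to p, push W → (p, ε, WW$)
All input consumed; M is in state p.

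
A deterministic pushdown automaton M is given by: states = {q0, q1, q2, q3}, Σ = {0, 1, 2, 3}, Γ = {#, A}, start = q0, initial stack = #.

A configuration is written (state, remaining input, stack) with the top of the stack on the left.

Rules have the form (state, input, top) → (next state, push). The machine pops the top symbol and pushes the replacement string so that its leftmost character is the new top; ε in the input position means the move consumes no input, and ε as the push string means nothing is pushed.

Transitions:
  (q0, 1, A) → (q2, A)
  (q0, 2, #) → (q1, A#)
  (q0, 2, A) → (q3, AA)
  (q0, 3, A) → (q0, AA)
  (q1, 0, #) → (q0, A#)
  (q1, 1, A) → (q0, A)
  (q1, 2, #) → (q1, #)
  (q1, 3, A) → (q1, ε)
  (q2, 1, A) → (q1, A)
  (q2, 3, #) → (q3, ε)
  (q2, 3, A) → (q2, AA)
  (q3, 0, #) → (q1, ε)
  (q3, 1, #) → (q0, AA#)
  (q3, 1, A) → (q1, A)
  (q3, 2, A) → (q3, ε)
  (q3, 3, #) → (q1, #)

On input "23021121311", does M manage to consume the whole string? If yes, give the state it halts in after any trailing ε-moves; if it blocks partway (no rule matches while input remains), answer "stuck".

(q0, 23021121311, #) ⊢ (q1, 3021121311, A#) ⊢ (q1, 021121311, #) ⊢ (q0, 21121311, A#) ⊢ (q3, 1121311, AA#) ⊢ (q1, 121311, AA#) ⊢ (q0, 21311, AA#) ⊢ (q3, 1311, AAA#) ⊢ (q1, 311, AAA#) ⊢ (q1, 11, AA#) ⊢ (q0, 1, AA#) ⊢ (q2, ε, AA#)
All input consumed; M is in state q2.

q2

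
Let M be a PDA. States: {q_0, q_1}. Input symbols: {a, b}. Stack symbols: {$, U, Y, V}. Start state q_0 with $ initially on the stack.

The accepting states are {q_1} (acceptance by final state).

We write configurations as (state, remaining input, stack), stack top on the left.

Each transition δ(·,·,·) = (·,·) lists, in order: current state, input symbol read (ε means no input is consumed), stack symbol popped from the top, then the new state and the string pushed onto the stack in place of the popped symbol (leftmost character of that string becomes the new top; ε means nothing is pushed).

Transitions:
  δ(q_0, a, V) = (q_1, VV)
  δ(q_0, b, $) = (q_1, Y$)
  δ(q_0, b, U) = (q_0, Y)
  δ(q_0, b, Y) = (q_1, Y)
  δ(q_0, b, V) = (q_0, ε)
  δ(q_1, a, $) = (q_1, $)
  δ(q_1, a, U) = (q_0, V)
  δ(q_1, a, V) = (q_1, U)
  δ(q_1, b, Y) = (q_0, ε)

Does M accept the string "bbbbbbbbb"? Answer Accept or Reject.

One accepting computation: (q_0, bbbbbbbbb, $) ⊢ (q_1, bbbbbbbb, Y$) ⊢ (q_0, bbbbbbb, $) ⊢ (q_1, bbbbbb, Y$) ⊢ (q_0, bbbbb, $) ⊢ (q_1, bbbb, Y$) ⊢ (q_0, bbb, $) ⊢ (q_1, bb, Y$) ⊢ (q_0, b, $) ⊢ (q_1, ε, Y$)
All input consumed and state q_1 ∈ F.

Accept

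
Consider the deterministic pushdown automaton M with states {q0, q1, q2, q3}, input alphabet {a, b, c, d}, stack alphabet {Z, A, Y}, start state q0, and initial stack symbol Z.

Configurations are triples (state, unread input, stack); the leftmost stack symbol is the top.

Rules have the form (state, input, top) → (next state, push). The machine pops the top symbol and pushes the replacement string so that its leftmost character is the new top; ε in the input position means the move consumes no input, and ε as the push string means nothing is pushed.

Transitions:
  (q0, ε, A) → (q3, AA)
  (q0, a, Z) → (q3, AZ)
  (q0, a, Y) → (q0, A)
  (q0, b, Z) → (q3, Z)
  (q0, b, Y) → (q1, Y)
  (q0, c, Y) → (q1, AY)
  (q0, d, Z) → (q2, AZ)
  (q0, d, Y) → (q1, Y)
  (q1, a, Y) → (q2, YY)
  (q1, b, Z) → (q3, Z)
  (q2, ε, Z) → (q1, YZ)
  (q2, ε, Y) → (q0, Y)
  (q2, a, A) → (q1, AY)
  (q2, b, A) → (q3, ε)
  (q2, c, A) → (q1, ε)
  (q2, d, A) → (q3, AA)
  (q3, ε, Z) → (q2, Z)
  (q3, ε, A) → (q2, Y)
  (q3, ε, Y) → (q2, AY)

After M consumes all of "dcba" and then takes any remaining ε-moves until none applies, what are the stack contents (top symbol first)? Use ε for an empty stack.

(q0, dcba, Z)
  read d, top Z: go to q2, push AZ → (q2, cba, AZ)
  read c, top A: go to q1, push ε → (q1, ba, Z)
  read b, top Z: go to q3, push Z → (q3, a, Z)
  ε-move, top Z: go to q2, push Z → (q2, a, Z)
  ε-move, top Z: go to q1, push YZ → (q1, a, YZ)
  read a, top Y: go to q2, push YY → (q2, ε, YYZ)
  ε-move, top Y: go to q0, push Y → (q0, ε, YYZ)
All input consumed in state q0 with stack YYZ.

YYZ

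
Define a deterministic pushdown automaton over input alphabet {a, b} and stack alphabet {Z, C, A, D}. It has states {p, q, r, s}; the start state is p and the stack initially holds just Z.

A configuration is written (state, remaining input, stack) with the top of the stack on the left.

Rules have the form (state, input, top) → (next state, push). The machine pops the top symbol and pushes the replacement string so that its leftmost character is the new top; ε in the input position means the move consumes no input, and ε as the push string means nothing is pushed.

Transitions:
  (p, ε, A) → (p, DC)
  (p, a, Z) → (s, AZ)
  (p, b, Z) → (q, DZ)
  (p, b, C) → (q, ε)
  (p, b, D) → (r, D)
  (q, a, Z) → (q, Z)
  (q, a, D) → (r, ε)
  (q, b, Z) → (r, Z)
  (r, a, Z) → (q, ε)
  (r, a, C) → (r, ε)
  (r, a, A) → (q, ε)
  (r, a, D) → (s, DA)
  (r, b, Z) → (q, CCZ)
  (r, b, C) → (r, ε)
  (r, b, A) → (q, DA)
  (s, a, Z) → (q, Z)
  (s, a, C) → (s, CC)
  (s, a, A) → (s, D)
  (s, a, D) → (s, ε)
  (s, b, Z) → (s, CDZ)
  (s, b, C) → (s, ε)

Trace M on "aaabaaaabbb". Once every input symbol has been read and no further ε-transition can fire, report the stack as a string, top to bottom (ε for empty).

(p, aaabaaaabbb, Z)
  read a, top Z: go to s, push AZ → (s, aabaaaabbb, AZ)
  read a, top A: go to s, push D → (s, abaaaabbb, DZ)
  read a, top D: go to s, push ε → (s, baaaabbb, Z)
  read b, top Z: go to s, push CDZ → (s, aaaabbb, CDZ)
  read a, top C: go to s, push CC → (s, aaabbb, CCDZ)
  read a, top C: go to s, push CC → (s, aabbb, CCCDZ)
  read a, top C: go to s, push CC → (s, abbb, CCCCDZ)
  read a, top C: go to s, push CC → (s, bbb, CCCCCDZ)
  read b, top C: go to s, push ε → (s, bb, CCCCDZ)
  read b, top C: go to s, push ε → (s, b, CCCDZ)
  read b, top C: go to s, push ε → (s, ε, CCDZ)
All input consumed in state s with stack CCDZ.

CCDZ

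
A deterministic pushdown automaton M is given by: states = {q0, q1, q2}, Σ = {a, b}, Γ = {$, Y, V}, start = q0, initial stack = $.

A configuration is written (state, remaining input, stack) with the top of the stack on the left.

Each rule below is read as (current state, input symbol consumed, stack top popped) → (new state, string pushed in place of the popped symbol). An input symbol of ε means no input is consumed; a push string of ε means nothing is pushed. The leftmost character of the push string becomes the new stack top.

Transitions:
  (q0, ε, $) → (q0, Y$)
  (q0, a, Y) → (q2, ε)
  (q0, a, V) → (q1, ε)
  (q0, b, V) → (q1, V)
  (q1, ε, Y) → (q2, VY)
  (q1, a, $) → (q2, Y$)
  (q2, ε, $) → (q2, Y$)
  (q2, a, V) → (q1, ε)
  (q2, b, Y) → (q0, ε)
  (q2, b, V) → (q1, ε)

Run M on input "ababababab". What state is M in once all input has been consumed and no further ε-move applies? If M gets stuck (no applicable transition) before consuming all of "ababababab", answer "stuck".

q0

(q0, ababababab, $) ⊢ (q0, ababababab, Y$) ⊢ (q2, babababab, $) ⊢ (q2, babababab, Y$) ⊢ (q0, abababab, $) ⊢ (q0, abababab, Y$) ⊢ (q2, bababab, $) ⊢ (q2, bababab, Y$) ⊢ (q0, ababab, $) ⊢ (q0, ababab, Y$) ⊢ (q2, babab, $) ⊢ (q2, babab, Y$) ⊢ (q0, abab, $) ⊢ (q0, abab, Y$) ⊢ (q2, bab, $) ⊢ (q2, bab, Y$) ⊢ (q0, ab, $) ⊢ (q0, ab, Y$) ⊢ (q2, b, $) ⊢ (q2, b, Y$) ⊢ (q0, ε, $) ⊢ (q0, ε, Y$)
All input consumed; M is in state q0.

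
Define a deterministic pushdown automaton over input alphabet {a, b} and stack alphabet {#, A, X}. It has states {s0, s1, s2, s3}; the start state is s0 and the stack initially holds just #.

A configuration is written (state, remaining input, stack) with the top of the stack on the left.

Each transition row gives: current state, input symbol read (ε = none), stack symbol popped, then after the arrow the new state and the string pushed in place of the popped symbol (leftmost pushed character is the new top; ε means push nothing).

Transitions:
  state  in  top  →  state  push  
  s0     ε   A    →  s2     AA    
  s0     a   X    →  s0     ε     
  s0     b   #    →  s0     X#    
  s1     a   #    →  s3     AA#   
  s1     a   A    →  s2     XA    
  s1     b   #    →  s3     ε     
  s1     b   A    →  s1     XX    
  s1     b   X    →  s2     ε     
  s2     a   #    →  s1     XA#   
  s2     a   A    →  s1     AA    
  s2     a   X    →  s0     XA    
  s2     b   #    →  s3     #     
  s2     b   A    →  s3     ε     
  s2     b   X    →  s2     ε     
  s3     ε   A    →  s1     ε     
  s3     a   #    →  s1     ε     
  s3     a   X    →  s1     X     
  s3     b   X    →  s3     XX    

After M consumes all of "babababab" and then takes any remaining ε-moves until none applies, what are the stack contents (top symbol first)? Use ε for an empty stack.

X#

(s0, babababab, #)
  read b, top #: go to s0, push X# → (s0, abababab, X#)
  read a, top X: go to s0, push ε → (s0, bababab, #)
  read b, top #: go to s0, push X# → (s0, ababab, X#)
  read a, top X: go to s0, push ε → (s0, babab, #)
  read b, top #: go to s0, push X# → (s0, abab, X#)
  read a, top X: go to s0, push ε → (s0, bab, #)
  read b, top #: go to s0, push X# → (s0, ab, X#)
  read a, top X: go to s0, push ε → (s0, b, #)
  read b, top #: go to s0, push X# → (s0, ε, X#)
All input consumed in state s0 with stack X#.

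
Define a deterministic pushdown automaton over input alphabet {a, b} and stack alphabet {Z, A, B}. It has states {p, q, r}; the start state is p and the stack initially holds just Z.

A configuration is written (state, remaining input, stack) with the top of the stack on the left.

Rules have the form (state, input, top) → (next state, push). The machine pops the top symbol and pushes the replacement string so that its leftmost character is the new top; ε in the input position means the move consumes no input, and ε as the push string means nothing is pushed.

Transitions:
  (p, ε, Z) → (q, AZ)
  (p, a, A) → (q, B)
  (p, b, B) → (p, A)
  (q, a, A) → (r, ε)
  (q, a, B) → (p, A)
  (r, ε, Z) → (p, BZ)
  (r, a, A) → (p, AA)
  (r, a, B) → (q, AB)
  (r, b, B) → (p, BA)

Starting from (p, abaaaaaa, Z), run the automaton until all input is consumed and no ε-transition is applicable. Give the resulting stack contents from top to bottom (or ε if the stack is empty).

AZ

(p, abaaaaaa, Z) ⊢ (q, abaaaaaa, AZ) ⊢ (r, baaaaaa, Z) ⊢ (p, baaaaaa, BZ) ⊢ (p, aaaaaa, AZ) ⊢ (q, aaaaa, BZ) ⊢ (p, aaaa, AZ) ⊢ (q, aaa, BZ) ⊢ (p, aa, AZ) ⊢ (q, a, BZ) ⊢ (p, ε, AZ)
All input consumed in state p with stack AZ.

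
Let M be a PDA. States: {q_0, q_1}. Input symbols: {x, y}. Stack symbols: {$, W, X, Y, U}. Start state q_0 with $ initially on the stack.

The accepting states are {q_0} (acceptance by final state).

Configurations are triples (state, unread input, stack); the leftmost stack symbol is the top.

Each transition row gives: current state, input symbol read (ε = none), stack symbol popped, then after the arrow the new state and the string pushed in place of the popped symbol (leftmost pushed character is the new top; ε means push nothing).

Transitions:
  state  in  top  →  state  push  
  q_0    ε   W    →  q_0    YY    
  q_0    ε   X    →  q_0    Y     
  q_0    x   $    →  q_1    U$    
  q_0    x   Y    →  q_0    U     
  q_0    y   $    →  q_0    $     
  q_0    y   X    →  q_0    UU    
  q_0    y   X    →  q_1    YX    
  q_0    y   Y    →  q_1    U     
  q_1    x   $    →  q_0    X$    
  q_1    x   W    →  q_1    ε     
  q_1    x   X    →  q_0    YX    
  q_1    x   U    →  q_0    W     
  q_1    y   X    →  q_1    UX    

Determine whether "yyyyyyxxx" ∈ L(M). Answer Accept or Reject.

One accepting computation: (q_0, yyyyyyxxx, $) ⊢ (q_0, yyyyyxxx, $) ⊢ (q_0, yyyyxxx, $) ⊢ (q_0, yyyxxx, $) ⊢ (q_0, yyxxx, $) ⊢ (q_0, yxxx, $) ⊢ (q_0, xxx, $) ⊢ (q_1, xx, U$) ⊢ (q_0, x, W$) ⊢ (q_0, x, YY$) ⊢ (q_0, ε, UY$)
All input consumed and state q_0 ∈ F.

Accept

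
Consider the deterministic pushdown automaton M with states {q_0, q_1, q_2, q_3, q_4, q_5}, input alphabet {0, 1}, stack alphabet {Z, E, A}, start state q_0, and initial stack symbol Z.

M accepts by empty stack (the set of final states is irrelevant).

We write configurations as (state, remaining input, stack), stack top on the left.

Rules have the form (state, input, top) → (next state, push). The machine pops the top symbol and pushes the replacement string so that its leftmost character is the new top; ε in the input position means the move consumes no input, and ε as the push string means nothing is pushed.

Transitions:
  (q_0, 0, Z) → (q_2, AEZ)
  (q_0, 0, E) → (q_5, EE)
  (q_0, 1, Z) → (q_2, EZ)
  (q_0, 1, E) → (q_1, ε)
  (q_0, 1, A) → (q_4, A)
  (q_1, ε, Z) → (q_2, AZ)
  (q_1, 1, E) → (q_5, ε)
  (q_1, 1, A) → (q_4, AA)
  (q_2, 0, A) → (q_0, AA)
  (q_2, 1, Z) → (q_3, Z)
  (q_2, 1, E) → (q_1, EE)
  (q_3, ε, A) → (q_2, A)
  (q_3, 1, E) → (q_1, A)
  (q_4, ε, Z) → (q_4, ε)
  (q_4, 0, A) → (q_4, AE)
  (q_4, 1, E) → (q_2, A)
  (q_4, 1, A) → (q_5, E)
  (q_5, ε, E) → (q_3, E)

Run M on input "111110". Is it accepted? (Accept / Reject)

(q_0, 111110, Z) ⊢ (q_2, 11110, EZ) ⊢ (q_1, 1110, EEZ) ⊢ (q_5, 110, EZ) ⊢ (q_3, 110, EZ) ⊢ (q_1, 10, AZ) ⊢ (q_4, 0, AAZ) ⊢ (q_4, ε, AEAZ)
All input consumed; stack is AEAZ, not empty, and no further ε-move applies.

Reject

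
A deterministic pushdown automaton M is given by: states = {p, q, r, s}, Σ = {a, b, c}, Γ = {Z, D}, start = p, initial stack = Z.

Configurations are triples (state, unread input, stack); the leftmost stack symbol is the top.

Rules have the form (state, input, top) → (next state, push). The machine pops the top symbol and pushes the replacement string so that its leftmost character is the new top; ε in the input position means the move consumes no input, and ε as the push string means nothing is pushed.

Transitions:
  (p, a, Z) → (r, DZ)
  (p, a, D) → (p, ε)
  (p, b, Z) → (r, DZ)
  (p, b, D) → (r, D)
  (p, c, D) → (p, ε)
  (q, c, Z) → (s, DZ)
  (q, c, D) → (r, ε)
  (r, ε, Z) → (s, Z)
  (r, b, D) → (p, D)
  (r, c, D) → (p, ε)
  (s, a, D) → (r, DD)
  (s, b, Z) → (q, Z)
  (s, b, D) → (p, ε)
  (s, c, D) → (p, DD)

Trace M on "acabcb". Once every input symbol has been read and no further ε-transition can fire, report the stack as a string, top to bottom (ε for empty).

(p, acabcb, Z) ⊢ (r, cabcb, DZ) ⊢ (p, abcb, Z) ⊢ (r, bcb, DZ) ⊢ (p, cb, DZ) ⊢ (p, b, Z) ⊢ (r, ε, DZ)
All input consumed in state r with stack DZ.

DZ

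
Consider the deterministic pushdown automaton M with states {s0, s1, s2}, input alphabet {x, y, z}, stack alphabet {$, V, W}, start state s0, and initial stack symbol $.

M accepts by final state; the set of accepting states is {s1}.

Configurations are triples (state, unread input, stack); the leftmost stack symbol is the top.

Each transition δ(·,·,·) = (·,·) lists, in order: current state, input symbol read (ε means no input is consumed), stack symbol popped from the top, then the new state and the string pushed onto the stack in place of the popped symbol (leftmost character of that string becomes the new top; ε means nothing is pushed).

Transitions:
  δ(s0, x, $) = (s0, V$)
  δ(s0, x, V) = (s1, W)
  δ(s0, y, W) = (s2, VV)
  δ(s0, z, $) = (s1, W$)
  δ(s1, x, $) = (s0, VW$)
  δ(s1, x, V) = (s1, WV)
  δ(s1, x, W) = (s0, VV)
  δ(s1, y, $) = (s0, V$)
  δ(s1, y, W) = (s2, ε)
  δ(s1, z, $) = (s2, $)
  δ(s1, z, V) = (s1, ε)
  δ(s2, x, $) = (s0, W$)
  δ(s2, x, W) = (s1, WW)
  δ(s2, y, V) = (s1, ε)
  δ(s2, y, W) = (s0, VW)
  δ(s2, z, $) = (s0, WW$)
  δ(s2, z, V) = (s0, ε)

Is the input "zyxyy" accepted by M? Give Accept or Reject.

Accept

(s0, zyxyy, $)
  read z, top $: go to s1, push W$ → (s1, yxyy, W$)
  read y, top W: go to s2, push ε → (s2, xyy, $)
  read x, top $: go to s0, push W$ → (s0, yy, W$)
  read y, top W: go to s2, push VV → (s2, y, VV$)
  read y, top V: go to s1, push ε → (s1, ε, V$)
All input consumed; state s1 ∈ F.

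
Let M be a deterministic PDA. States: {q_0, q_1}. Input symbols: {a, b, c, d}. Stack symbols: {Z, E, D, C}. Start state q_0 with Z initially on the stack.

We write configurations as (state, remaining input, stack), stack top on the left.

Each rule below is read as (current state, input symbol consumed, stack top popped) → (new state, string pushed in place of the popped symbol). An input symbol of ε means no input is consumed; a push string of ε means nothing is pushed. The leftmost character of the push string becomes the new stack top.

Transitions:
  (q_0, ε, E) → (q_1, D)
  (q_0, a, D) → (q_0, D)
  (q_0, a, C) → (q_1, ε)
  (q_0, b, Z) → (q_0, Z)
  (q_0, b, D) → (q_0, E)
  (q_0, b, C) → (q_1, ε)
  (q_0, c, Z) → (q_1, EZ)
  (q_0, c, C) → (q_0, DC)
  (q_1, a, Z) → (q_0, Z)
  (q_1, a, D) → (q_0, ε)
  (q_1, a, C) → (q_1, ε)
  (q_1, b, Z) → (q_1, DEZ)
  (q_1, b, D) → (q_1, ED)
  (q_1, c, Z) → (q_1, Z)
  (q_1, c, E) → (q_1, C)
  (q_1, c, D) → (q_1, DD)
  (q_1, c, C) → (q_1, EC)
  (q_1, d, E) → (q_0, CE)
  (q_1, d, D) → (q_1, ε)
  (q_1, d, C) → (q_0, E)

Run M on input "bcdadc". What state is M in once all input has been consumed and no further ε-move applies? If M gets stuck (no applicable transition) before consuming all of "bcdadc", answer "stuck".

q_0

(q_0, bcdadc, Z)
  read b, top Z: go to q_0, push Z → (q_0, cdadc, Z)
  read c, top Z: go to q_1, push EZ → (q_1, dadc, EZ)
  read d, top E: go to q_0, push CE → (q_0, adc, CEZ)
  read a, top C: go to q_1, push ε → (q_1, dc, EZ)
  read d, top E: go to q_0, push CE → (q_0, c, CEZ)
  read c, top C: go to q_0, push DC → (q_0, ε, DCEZ)
All input consumed; M is in state q_0.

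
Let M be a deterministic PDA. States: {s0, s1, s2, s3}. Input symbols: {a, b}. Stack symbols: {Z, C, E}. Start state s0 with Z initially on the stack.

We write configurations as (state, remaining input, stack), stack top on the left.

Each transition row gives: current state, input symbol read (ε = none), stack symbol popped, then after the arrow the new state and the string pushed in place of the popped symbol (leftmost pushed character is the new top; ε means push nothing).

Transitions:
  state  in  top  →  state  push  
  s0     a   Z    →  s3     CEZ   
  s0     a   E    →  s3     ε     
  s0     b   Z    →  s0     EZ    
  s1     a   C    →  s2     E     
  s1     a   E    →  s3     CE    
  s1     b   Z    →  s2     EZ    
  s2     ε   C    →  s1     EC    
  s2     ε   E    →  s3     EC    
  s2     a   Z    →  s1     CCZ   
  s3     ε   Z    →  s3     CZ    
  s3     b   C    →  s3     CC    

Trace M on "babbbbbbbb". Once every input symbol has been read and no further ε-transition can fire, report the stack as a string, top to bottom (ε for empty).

CCCCCCCCCZ

(s0, babbbbbbbb, Z) ⊢ (s0, abbbbbbbb, EZ) ⊢ (s3, bbbbbbbb, Z) ⊢ (s3, bbbbbbbb, CZ) ⊢ (s3, bbbbbbb, CCZ) ⊢ (s3, bbbbbb, CCCZ) ⊢ (s3, bbbbb, CCCCZ) ⊢ (s3, bbbb, CCCCCZ) ⊢ (s3, bbb, CCCCCCZ) ⊢ (s3, bb, CCCCCCCZ) ⊢ (s3, b, CCCCCCCCZ) ⊢ (s3, ε, CCCCCCCCCZ)
All input consumed in state s3 with stack CCCCCCCCCZ.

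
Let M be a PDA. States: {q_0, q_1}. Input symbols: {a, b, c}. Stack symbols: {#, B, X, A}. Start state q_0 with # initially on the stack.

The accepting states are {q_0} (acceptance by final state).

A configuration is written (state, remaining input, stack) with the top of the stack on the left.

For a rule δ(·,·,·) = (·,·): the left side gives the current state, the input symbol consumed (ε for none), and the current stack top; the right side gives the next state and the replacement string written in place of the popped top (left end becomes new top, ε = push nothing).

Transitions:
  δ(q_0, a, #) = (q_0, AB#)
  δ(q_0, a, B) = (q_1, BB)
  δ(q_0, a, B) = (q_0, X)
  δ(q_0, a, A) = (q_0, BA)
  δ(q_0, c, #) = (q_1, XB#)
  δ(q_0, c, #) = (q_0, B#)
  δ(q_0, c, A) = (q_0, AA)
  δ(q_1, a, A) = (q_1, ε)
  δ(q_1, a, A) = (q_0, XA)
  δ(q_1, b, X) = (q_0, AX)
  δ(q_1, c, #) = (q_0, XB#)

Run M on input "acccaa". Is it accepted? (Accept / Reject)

One accepting computation: (q_0, acccaa, #) ⊢ (q_0, cccaa, AB#) ⊢ (q_0, ccaa, AAB#) ⊢ (q_0, caa, AAAB#) ⊢ (q_0, aa, AAAAB#) ⊢ (q_0, a, BAAAAB#) ⊢ (q_0, ε, XAAAAB#)
All input consumed and state q_0 ∈ F.

Accept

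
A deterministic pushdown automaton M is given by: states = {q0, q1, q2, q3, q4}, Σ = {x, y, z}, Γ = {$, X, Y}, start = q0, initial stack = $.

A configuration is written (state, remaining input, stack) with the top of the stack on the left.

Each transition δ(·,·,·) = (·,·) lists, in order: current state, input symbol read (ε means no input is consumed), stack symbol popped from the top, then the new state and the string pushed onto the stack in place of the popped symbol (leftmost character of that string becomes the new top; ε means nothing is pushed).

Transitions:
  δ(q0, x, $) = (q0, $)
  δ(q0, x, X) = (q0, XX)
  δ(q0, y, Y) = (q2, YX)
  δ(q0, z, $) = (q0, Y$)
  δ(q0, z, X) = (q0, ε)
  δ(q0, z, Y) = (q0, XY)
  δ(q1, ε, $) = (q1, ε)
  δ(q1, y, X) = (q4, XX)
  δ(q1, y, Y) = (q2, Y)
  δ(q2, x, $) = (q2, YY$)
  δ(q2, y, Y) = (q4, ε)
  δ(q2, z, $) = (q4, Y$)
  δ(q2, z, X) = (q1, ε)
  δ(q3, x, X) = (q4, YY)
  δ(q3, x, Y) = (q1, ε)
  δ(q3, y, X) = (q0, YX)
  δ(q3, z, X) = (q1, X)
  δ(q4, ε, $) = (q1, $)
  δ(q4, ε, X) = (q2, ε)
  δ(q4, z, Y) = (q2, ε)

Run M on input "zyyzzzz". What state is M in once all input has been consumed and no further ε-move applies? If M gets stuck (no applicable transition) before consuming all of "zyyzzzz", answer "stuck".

q2

(q0, zyyzzzz, $)
  read z, top $: go to q0, push Y$ → (q0, yyzzzz, Y$)
  read y, top Y: go to q2, push YX → (q2, yzzzz, YX$)
  read y, top Y: go to q4, push ε → (q4, zzzz, X$)
  ε-move, top X: go to q2, push ε → (q2, zzzz, $)
  read z, top $: go to q4, push Y$ → (q4, zzz, Y$)
  read z, top Y: go to q2, push ε → (q2, zz, $)
  read z, top $: go to q4, push Y$ → (q4, z, Y$)
  read z, top Y: go to q2, push ε → (q2, ε, $)
All input consumed; M is in state q2.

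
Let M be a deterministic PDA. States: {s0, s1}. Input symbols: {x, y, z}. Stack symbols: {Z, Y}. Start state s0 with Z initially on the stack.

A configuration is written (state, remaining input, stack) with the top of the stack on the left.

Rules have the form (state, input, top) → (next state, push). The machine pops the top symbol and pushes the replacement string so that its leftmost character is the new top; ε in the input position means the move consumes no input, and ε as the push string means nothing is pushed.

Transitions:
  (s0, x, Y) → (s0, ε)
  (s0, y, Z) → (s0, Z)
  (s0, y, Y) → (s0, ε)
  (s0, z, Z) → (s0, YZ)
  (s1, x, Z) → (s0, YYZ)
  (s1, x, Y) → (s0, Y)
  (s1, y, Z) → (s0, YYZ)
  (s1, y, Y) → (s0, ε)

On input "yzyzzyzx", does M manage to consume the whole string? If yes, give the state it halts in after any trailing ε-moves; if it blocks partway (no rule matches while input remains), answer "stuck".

stuck

(s0, yzyzzyzx, Z)
  read y, top Z: go to s0, push Z → (s0, zyzzyzx, Z)
  read z, top Z: go to s0, push YZ → (s0, yzzyzx, YZ)
  read y, top Y: go to s0, push ε → (s0, zzyzx, Z)
  read z, top Z: go to s0, push YZ → (s0, zyzx, YZ)
No transition for (s0, z, top Y); M blocks with input zyzx remaining.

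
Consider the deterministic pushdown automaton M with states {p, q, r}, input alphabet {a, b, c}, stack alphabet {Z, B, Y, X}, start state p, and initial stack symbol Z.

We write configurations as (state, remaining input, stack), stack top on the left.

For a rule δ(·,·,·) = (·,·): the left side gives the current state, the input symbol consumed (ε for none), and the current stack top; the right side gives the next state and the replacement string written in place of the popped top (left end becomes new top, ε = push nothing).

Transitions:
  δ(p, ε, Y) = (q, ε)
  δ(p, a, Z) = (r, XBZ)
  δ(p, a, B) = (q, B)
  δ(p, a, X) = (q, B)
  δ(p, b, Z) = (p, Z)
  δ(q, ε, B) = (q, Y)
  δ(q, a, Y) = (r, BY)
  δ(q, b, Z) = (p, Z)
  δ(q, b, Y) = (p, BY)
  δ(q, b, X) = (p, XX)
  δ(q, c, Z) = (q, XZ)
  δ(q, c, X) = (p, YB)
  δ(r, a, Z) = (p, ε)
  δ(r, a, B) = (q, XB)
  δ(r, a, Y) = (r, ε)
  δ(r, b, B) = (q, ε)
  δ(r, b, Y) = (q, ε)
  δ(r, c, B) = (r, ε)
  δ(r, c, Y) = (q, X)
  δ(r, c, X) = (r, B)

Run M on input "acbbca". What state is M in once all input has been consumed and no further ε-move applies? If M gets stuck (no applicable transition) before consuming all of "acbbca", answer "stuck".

(p, acbbca, Z)
  read a, top Z: go to r, push XBZ → (r, cbbca, XBZ)
  read c, top X: go to r, push B → (r, bbca, BBZ)
  read b, top B: go to q, push ε → (q, bca, BZ)
  ε-move, top B: go to q, push Y → (q, bca, YZ)
  read b, top Y: go to p, push BY → (p, ca, BYZ)
No transition for (p, c, top B); M blocks with input ca remaining.

stuck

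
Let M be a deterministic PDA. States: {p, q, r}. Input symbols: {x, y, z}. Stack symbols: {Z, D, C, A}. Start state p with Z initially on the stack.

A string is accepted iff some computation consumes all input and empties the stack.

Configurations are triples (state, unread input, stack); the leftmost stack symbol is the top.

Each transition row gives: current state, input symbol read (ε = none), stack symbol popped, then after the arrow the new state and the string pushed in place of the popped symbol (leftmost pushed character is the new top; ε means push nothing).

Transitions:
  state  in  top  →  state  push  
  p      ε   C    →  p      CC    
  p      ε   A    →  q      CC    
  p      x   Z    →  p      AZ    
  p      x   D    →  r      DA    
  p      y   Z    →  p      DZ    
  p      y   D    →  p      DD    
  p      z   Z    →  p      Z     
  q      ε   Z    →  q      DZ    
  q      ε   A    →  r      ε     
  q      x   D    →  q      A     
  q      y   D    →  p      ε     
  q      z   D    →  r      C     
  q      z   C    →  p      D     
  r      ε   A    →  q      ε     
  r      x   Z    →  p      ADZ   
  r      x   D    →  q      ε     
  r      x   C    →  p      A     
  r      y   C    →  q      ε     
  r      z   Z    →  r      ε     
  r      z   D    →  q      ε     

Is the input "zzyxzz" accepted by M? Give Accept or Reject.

Accept

(p, zzyxzz, Z)
  read z, top Z: go to p, push Z → (p, zyxzz, Z)
  read z, top Z: go to p, push Z → (p, yxzz, Z)
  read y, top Z: go to p, push DZ → (p, xzz, DZ)
  read x, top D: go to r, push DA → (r, zz, DAZ)
  read z, top D: go to q, push ε → (q, z, AZ)
  ε-move, top A: go to r, push ε → (r, z, Z)
  read z, top Z: go to r, push ε → (r, ε, ε)
All input consumed and the stack is empty.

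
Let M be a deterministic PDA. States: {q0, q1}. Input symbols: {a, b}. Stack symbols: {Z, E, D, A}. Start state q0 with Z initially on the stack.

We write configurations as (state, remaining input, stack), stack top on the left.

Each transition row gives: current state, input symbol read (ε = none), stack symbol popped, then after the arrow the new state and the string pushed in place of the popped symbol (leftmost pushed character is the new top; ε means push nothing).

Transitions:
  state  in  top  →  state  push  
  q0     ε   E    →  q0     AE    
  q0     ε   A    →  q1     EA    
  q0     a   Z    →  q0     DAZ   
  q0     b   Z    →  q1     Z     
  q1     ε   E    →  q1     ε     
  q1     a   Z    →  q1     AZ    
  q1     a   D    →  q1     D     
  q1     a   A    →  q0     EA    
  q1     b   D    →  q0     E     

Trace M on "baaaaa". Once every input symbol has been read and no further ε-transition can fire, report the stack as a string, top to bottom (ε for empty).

(q0, baaaaa, Z) ⊢ (q1, aaaaa, Z) ⊢ (q1, aaaa, AZ) ⊢ (q0, aaa, EAZ) ⊢ (q0, aaa, AEAZ) ⊢ (q1, aaa, EAEAZ) ⊢ (q1, aaa, AEAZ) ⊢ (q0, aa, EAEAZ) ⊢ (q0, aa, AEAEAZ) ⊢ (q1, aa, EAEAEAZ) ⊢ (q1, aa, AEAEAZ) ⊢ (q0, a, EAEAEAZ) ⊢ (q0, a, AEAEAEAZ) ⊢ (q1, a, EAEAEAEAZ) ⊢ (q1, a, AEAEAEAZ) ⊢ (q0, ε, EAEAEAEAZ) ⊢ (q0, ε, AEAEAEAEAZ) ⊢ (q1, ε, EAEAEAEAEAZ) ⊢ (q1, ε, AEAEAEAEAZ)
All input consumed in state q1 with stack AEAEAEAEAZ.

AEAEAEAEAZ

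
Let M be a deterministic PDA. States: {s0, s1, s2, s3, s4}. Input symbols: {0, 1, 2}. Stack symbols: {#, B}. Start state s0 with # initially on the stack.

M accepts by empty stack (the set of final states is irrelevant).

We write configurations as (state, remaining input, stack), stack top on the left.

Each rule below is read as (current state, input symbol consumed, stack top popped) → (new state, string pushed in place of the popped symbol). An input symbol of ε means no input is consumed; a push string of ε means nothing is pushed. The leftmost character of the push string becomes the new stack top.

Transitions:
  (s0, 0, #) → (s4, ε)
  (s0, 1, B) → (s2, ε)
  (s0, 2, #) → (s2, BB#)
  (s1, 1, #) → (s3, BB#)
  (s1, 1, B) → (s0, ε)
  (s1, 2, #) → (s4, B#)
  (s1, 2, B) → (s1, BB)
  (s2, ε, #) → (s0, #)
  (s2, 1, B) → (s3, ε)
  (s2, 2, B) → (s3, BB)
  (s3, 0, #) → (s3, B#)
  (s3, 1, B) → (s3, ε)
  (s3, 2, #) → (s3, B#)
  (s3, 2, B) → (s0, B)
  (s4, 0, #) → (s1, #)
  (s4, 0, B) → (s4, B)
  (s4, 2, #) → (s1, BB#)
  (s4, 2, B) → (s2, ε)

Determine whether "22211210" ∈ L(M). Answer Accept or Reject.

Accept

(s0, 22211210, #)
  read 2, top #: go to s2, push BB# → (s2, 2211210, BB#)
  read 2, top B: go to s3, push BB → (s3, 211210, BBB#)
  read 2, top B: go to s0, push B → (s0, 11210, BBB#)
  read 1, top B: go to s2, push ε → (s2, 1210, BB#)
  read 1, top B: go to s3, push ε → (s3, 210, B#)
  read 2, top B: go to s0, push B → (s0, 10, B#)
  read 1, top B: go to s2, push ε → (s2, 0, #)
  ε-move, top #: go to s0, push # → (s0, 0, #)
  read 0, top #: go to s4, push ε → (s4, ε, ε)
All input consumed and the stack is empty.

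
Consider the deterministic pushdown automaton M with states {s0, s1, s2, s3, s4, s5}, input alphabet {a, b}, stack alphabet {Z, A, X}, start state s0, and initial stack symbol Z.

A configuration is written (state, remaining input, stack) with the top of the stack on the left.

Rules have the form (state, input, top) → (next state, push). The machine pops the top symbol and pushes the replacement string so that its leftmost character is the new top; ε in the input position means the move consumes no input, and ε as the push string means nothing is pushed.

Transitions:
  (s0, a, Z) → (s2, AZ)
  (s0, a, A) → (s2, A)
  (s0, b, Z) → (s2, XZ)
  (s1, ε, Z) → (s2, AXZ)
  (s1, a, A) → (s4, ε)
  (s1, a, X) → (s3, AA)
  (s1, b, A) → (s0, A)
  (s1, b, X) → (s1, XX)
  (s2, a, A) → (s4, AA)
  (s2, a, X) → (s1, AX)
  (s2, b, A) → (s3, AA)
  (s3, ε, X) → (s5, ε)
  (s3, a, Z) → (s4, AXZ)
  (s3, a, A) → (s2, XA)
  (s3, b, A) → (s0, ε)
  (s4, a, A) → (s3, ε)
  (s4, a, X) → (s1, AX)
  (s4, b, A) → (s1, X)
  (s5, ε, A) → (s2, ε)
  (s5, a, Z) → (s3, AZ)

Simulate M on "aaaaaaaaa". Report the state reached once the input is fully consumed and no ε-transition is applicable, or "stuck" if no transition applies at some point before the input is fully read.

(s0, aaaaaaaaa, Z) ⊢ (s2, aaaaaaaa, AZ) ⊢ (s4, aaaaaaa, AAZ) ⊢ (s3, aaaaaa, AZ) ⊢ (s2, aaaaa, XAZ) ⊢ (s1, aaaa, AXAZ) ⊢ (s4, aaa, XAZ) ⊢ (s1, aa, AXAZ) ⊢ (s4, a, XAZ) ⊢ (s1, ε, AXAZ)
All input consumed; M is in state s1.

s1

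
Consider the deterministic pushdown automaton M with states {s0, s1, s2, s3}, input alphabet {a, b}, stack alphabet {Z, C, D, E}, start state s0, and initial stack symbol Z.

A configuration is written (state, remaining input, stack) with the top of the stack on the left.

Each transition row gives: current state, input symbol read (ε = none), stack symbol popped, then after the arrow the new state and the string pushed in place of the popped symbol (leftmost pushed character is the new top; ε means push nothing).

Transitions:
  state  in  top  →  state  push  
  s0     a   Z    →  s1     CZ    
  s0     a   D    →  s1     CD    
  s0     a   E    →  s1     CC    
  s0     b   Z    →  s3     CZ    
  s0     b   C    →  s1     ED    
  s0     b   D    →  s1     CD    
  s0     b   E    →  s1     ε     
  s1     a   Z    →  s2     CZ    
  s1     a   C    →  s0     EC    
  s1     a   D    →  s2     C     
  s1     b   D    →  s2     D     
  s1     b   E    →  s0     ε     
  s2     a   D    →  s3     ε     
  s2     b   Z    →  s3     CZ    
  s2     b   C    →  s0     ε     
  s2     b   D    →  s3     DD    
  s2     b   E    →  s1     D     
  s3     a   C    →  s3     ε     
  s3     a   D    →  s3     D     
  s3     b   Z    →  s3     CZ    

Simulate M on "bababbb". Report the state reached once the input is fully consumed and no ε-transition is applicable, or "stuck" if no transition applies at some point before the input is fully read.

(s0, bababbb, Z)
  read b, top Z: go to s3, push CZ → (s3, ababbb, CZ)
  read a, top C: go to s3, push ε → (s3, babbb, Z)
  read b, top Z: go to s3, push CZ → (s3, abbb, CZ)
  read a, top C: go to s3, push ε → (s3, bbb, Z)
  read b, top Z: go to s3, push CZ → (s3, bb, CZ)
No transition for (s3, b, top C); M blocks with input bb remaining.

stuck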